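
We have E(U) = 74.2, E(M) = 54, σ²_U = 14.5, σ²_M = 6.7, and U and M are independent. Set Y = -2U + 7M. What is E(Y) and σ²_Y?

E(Y) = (-2)·E(U) + 7·E(M) = (-2)·74.2 + 7·54 = 229.6.
σ²_Y = a²·σ²_U + b²·σ²_M + 2ab·Cov(U, M) with a = -2, b = 7.
Independence gives Cov(U, M) = 0.
= (-2)²·14.5 + 7²·6.7 + 2·(-2)·7·0
= 58 + 328.3 + 0 = 386.3.

E(Y) = 229.6, σ²_Y = 386.3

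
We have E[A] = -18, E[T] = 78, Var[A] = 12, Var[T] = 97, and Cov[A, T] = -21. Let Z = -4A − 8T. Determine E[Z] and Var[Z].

E[Z] = -552, Var[Z] = 5056

E[Z] = (-4)·E[A] + (-8)·E[T] = (-4)·(-18) + (-8)·78 = -552.
Var[Z] = a²·Var[A] + b²·Var[T] + 2ab·Cov[A, T] with a = -4, b = -8.
= (-4)²·12 + (-8)²·97 + 2·(-4)·(-8)·(-21)
= 192 + 6208 + (-1344) = 5056.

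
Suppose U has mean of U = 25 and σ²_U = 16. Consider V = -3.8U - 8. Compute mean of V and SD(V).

mean of V = -103, SD(V) = 15.2

V = -3.8U - 8 is linear with a = -3.8, b = -8.
mean of V = a·mean of U + b = (-3.8)·25 + (-8) = -103.
SD(U) = √16 = 4.
SD(V) = |a|·SD(U) = |-3.8|·4 = 15.2.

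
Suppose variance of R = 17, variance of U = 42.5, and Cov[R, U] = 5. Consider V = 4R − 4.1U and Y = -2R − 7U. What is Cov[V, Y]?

Cov[V, Y] = 984.75

By bilinearity, Cov[V, Y] = ac·variance of R + bd·variance of U + (ad+bc)·Cov[R, U], with a=4, b=-4.1, c=-2, d=-7.
ac·variance of R = 4·(-2)·17 = -136
bd·variance of U = (-4.1)·(-7)·42.5 = 1219.75
(ad+bc)·Cov[R, U] = (-19.8)·5 = -99
Cov[V, Y] = -136 + 1219.75 + (-99) = 984.75.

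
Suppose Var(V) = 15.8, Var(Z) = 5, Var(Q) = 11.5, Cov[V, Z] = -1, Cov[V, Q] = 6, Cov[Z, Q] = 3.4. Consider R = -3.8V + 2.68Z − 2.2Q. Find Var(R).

Var(R) = a²·Var(V) + b²·Var(Z) + c²·Var(Q) + 2ab·Cov[V, Z] + 2ac·Cov[V, Q] + 2bc·Cov[Z, Q], with a = -3.8, b = 2.68, c = -2.2.
= 228.152 + 35.912 + 55.66 + 20.368 + 100.32 + (-40.0928)
= 400.3192.

Var(R) = 400.3192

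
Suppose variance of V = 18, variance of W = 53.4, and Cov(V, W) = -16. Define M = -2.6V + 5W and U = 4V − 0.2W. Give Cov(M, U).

By bilinearity, Cov(M, U) = ac·variance of V + bd·variance of W + (ad+bc)·Cov(V, W), with a=-2.6, b=5, c=4, d=-0.2.
ac·variance of V = (-2.6)·4·18 = -187.2
bd·variance of W = 5·(-0.2)·53.4 = -53.4
(ad+bc)·Cov(V, W) = (20.52)·(-16) = -328.32
Cov(M, U) = -187.2 + (-53.4) + (-328.32) = -568.92.

Cov(M, U) = -568.92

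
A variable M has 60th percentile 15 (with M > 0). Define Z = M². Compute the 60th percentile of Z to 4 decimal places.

M² is increasing, so P_{60}(Z) = g(P_{60}(M)) = 225.

60th percentile of Z = 225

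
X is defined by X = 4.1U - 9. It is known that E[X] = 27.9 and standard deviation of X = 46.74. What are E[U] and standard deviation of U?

From X = 4.1U - 9: E[X] = a·E[U] + b, so E[U] = (E[X] − b)/a = (27.9 − (-9))/4.1 = 9.
standard deviation of X = |a|·standard deviation of U, so standard deviation of U = 46.74/|4.1| = 11.4.

E[U] = 9, standard deviation of U = 11.4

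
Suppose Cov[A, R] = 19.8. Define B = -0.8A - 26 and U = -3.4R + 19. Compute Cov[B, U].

Cov[B, U] = 53.856

Cov[B, U] = a·c·Cov[A, R] = (-0.8)·(-3.4)·19.8 = 53.856. Additive constants drop out.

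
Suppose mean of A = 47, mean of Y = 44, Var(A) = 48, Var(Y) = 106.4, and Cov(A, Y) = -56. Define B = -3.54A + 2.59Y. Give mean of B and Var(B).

mean of B = (-3.54)·mean of A + 2.59·mean of Y = (-3.54)·47 + 2.59·44 = -52.42.
Var(B) = a²·Var(A) + b²·Var(Y) + 2ab·Cov(A, Y) with a = -3.54, b = 2.59.
= (-3.54)²·48 + 2.59²·106.4 + 2·(-3.54)·2.59·(-56)
= 601.5168 + 713.74184 + 1026.8832 = 2342.14184.

mean of B = -52.42, Var(B) = 2342.14184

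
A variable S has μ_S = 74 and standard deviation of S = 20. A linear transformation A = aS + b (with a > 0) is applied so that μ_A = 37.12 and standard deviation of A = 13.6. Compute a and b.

a = 0.68, b = -13.2

standard deviation of A = a·standard deviation of S (a > 0), so a = 13.6/20 = 0.68.
μ_A = a·μ_S + b, so b = 37.12 − 0.68·74 = -13.2.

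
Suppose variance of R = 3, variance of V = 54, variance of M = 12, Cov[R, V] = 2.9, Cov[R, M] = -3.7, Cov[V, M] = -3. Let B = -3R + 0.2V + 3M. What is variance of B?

variance of B = a²·variance of R + b²·variance of V + c²·variance of M + 2ab·Cov[R, V] + 2ac·Cov[R, M] + 2bc·Cov[V, M], with a = -3, b = 0.2, c = 3.
= 27 + 2.16 + 108 + (-3.48) + 66.6 + (-3.6)
= 196.68.

variance of B = 196.68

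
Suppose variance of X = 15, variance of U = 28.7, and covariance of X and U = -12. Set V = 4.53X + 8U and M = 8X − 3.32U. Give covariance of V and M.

By bilinearity, covariance of V and M = ac·variance of X + bd·variance of U + (ad+bc)·covariance of X and U, with a=4.53, b=8, c=8, d=-3.32.
ac·variance of X = 4.53·8·15 = 543.6
bd·variance of U = 8·(-3.32)·28.7 = -762.272
(ad+bc)·covariance of X and U = (48.9604)·(-12) = -587.5248
covariance of V and M = 543.6 + (-762.272) + (-587.5248) = -806.1968.

covariance of V and M = -806.1968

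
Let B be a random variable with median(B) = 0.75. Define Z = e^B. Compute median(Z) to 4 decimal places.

median(Z) = 2.117

e^B is monotone on this domain, so median(Z) = exp(0.75) ≈ 2.117.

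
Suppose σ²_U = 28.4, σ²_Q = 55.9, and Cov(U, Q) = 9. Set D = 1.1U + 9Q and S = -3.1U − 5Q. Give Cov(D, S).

By bilinearity, Cov(D, S) = ac·σ²_U + bd·σ²_Q + (ad+bc)·Cov(U, Q), with a=1.1, b=9, c=-3.1, d=-5.
ac·σ²_U = 1.1·(-3.1)·28.4 = -96.844
bd·σ²_Q = 9·(-5)·55.9 = -2515.5
(ad+bc)·Cov(U, Q) = (-33.4)·9 = -300.6
Cov(D, S) = -96.844 + (-2515.5) + (-300.6) = -2912.944.

Cov(D, S) = -2912.944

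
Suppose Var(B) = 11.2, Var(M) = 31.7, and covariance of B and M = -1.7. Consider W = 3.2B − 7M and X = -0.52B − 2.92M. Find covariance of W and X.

covariance of W and X = 639.008

By bilinearity, covariance of W and X = ac·Var(B) + bd·Var(M) + (ad+bc)·covariance of B and M, with a=3.2, b=-7, c=-0.52, d=-2.92.
ac·Var(B) = 3.2·(-0.52)·11.2 = -18.6368
bd·Var(M) = (-7)·(-2.92)·31.7 = 647.948
(ad+bc)·covariance of B and M = (-5.704)·(-1.7) = 9.6968
covariance of W and X = -18.6368 + 647.948 + 9.6968 = 639.008.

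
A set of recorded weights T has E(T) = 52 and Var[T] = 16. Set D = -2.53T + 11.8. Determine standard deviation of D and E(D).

standard deviation of D = 10.12, E(D) = -119.76

D = -2.53T + 11.8 is linear with a = -2.53, b = 11.8.
standard deviation of T = √16 = 4.
standard deviation of D = |a|·standard deviation of T = |-2.53|·4 = 10.12.
E(D) = a·E(T) + b = (-2.53)·52 + 11.8 = -119.76.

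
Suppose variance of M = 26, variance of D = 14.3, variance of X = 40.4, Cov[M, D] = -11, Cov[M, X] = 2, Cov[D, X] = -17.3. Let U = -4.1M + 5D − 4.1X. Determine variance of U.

variance of U = a²·variance of M + b²·variance of D + c²·variance of X + 2ab·Cov[M, D] + 2ac·Cov[M, X] + 2bc·Cov[D, X], with a = -4.1, b = 5, c = -4.1.
= 437.06 + 357.5 + 679.124 + 451 + 67.24 + 709.3
= 2701.224.

variance of U = 2701.224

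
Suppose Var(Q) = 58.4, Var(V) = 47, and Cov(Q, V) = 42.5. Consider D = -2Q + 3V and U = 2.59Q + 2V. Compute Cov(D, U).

Cov(D, U) = 139.713

By bilinearity, Cov(D, U) = ac·Var(Q) + bd·Var(V) + (ad+bc)·Cov(Q, V), with a=-2, b=3, c=2.59, d=2.
ac·Var(Q) = (-2)·2.59·58.4 = -302.512
bd·Var(V) = 3·2·47 = 282
(ad+bc)·Cov(Q, V) = (3.77)·42.5 = 160.225
Cov(D, U) = -302.512 + 282 + 160.225 = 139.713.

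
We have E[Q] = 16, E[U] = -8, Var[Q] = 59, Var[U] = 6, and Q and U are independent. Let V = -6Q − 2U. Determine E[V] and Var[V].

E[V] = (-6)·E[Q] + (-2)·E[U] = (-6)·16 + (-2)·(-8) = -80.
Var[V] = a²·Var[Q] + b²·Var[U] + 2ab·Cov[Q, U] with a = -6, b = -2.
Independence gives Cov[Q, U] = 0.
= (-6)²·59 + (-2)²·6 + 2·(-6)·(-2)·0
= 2124 + 24 + 0 = 2148.

E[V] = -80, Var[V] = 2148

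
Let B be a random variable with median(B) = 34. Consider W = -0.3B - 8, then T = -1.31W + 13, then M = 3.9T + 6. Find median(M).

median(M) = 149.6838

median(W) = (-0.3)·34 + (-8) = -18.2.
median(T) = (-1.31)·(-18.2) + 13 = 36.842.
median(M) = 3.9·36.842 + 6 = 149.6838.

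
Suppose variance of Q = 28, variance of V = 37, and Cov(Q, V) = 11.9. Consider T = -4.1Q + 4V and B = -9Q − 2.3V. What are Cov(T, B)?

By bilinearity, Cov(T, B) = ac·variance of Q + bd·variance of V + (ad+bc)·Cov(Q, V), with a=-4.1, b=4, c=-9, d=-2.3.
ac·variance of Q = (-4.1)·(-9)·28 = 1033.2
bd·variance of V = 4·(-2.3)·37 = -340.4
(ad+bc)·Cov(Q, V) = (-26.57)·11.9 = -316.183
Cov(T, B) = 1033.2 + (-340.4) + (-316.183) = 376.617.

Cov(T, B) = 376.617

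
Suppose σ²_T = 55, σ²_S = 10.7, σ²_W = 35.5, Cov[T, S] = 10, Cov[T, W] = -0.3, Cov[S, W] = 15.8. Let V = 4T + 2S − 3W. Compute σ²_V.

σ²_V = 1219.9

σ²_V = a²·σ²_T + b²·σ²_S + c²·σ²_W + 2ab·Cov[T, S] + 2ac·Cov[T, W] + 2bc·Cov[S, W], with a = 4, b = 2, c = -3.
= 880 + 42.8 + 319.5 + 160 + 7.2 + (-189.6)
= 1219.9.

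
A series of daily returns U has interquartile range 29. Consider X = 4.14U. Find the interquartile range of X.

IQR(X) = 120.06

Under X = aU + b, IQR(X) = |a|·IQR(U) = |4.14|·29 = 120.06 (shifts cancel; spread scales by |a|).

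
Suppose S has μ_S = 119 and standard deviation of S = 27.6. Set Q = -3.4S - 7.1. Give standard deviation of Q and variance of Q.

standard deviation of Q = 93.84, variance of Q = 8805.9456

Q = -3.4S - 7.1 is linear with a = -3.4, b = -7.1.
standard deviation of Q = |a|·standard deviation of S = |-3.4|·27.6 = 93.84.
variance of S = 27.6² = 761.76.
variance of Q = a²·variance of S = (-3.4)²·761.76 = 8805.9456 (the additive constant -7.1 does not affect variance).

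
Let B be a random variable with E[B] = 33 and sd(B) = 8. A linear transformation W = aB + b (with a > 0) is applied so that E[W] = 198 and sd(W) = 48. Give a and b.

a = 6, b = 0

sd(W) = a·sd(B) (a > 0), so a = 48/8 = 6.
E[W] = a·E[B] + b, so b = 198 − 6·33 = 0.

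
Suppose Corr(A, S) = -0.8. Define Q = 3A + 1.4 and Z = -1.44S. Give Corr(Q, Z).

Linear rescalings preserve |correlation|; the slopes 3 and -1.44 have opposite signs, so the correlation flips sign: Corr(Q, Z) = −Corr(A, S) = 0.8.

Corr(Q, Z) = 0.8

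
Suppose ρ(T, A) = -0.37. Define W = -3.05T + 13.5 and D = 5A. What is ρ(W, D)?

ρ(W, D) = 0.37

Linear rescalings preserve |correlation|; the slopes -3.05 and 5 have opposite signs, so the correlation flips sign: ρ(W, D) = −ρ(T, A) = 0.37.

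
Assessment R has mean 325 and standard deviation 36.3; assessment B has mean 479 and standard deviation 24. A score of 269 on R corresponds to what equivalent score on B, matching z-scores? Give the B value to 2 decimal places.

z = (269 − 325)/36.3 ≈ -1.5427.
B = 479 + z·24 = 479 + (269 − 325)·24/36.3 ≈ 441.98.

B = 441.98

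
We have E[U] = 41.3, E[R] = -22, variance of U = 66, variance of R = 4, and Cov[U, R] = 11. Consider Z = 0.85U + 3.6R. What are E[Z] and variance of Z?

E[Z] = 0.85·E[U] + 3.6·E[R] = 0.85·41.3 + 3.6·(-22) = -44.095.
variance of Z = a²·variance of U + b²·variance of R + 2ab·Cov[U, R] with a = 0.85, b = 3.6.
= 0.85²·66 + 3.6²·4 + 2·0.85·3.6·11
= 47.685 + 51.84 + 67.32 = 166.845.

E[Z] = -44.095, variance of Z = 166.845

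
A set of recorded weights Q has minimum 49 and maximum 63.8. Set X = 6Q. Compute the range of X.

Range of Q = 63.8 − 49 = 14.8.
Range(X) = |a|·Range(Q) = |6|·14.8 = 88.8.

Range(X) = 88.8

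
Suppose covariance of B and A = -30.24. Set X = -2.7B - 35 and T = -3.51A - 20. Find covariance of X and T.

covariance of X and T = a·c·covariance of B and A = (-2.7)·(-3.51)·(-30.24) = -286.58448. Additive constants drop out.

covariance of X and T = -286.58448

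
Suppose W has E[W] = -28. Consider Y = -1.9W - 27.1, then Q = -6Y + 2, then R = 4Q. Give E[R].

E[Y] = (-1.9)·(-28) + (-27.1) = 26.1.
E[Q] = (-6)·26.1 + 2 = -154.6.
E[R] = 4·(-154.6) = -618.4.

E[R] = -618.4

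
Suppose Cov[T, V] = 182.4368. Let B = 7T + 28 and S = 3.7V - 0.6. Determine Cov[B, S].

Cov[B, S] = a·c·Cov[T, V] = 7·3.7·182.4368 = 4725.11312. Additive constants drop out.

Cov[B, S] = 4725.11312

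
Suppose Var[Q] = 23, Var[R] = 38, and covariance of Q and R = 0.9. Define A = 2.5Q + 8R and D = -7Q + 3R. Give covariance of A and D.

covariance of A and D = 465.85

By bilinearity, covariance of A and D = ac·Var[Q] + bd·Var[R] + (ad+bc)·covariance of Q and R, with a=2.5, b=8, c=-7, d=3.
ac·Var[Q] = 2.5·(-7)·23 = -402.5
bd·Var[R] = 8·3·38 = 912
(ad+bc)·covariance of Q and R = (-48.5)·0.9 = -43.65
covariance of A and D = -402.5 + 912 + (-43.65) = 465.85.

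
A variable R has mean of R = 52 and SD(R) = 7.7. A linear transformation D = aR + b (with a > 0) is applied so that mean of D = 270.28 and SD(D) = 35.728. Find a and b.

a = 4.64, b = 29

SD(D) = a·SD(R) (a > 0), so a = 35.728/7.7 = 4.64.
mean of D = a·mean of R + b, so b = 270.28 − 4.64·52 = 29.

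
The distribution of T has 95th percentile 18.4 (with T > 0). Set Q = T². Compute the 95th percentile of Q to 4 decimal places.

T² is increasing, so P_{95}(Q) = g(P_{95}(T)) = 338.56.

95th percentile of Q = 338.56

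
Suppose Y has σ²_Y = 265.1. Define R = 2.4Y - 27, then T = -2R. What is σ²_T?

σ²_R = 2.4²·265.1 = 1526.976.
σ²_T = (-2)²·1526.976 = 6107.904.

σ²_T = 6107.904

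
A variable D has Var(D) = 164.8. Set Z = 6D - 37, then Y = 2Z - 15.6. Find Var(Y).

Var(Z) = 6²·164.8 = 5932.8.
Var(Y) = 2²·5932.8 = 23731.2.

Var(Y) = 23731.2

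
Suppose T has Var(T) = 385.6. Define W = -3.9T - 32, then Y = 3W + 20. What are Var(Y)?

Var(W) = (-3.9)²·385.6 = 5864.976.
Var(Y) = 3²·5864.976 = 52784.784.

Var(Y) = 52784.784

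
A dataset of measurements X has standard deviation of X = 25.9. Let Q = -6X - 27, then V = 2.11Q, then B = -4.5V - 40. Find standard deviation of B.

standard deviation of B = 1475.523

standard deviation of Q = |-6|·25.9 = 155.4.
standard deviation of V = |2.11|·155.4 = 327.894.
standard deviation of B = |-4.5|·327.894 = 1475.523.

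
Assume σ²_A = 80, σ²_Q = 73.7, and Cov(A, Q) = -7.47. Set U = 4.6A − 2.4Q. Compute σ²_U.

σ²_U = a²·σ²_A + b²·σ²_Q + 2ab·Cov(A, Q) with a = 4.6, b = -2.4.
= 4.6²·80 + (-2.4)²·73.7 + 2·4.6·(-2.4)·(-7.47)
= 1692.8 + 424.512 + 164.9376 = 2282.2496.

σ²_U = 2282.2496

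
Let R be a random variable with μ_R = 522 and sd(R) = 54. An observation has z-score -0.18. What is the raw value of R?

R = 512.28

R = μ_R + z·sd(R) = 522 + (-0.18)·54 = 512.28.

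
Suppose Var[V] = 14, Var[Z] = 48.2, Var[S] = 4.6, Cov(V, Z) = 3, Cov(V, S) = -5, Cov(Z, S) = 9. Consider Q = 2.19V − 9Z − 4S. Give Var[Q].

Var[Q] = 4662.2854

Var[Q] = a²·Var[V] + b²·Var[Z] + c²·Var[S] + 2ab·Cov(V, Z) + 2ac·Cov(V, S) + 2bc·Cov(Z, S), with a = 2.19, b = -9, c = -4.
= 67.1454 + 3904.2 + 73.6 + (-118.26) + 87.6 + 648
= 4662.2854.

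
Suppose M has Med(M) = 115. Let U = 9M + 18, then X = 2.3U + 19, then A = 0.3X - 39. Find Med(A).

Med(U) = 9·115 + 18 = 1053.
Med(X) = 2.3·1053 + 19 = 2440.9.
Med(A) = 0.3·2440.9 + (-39) = 693.27.

Med(A) = 693.27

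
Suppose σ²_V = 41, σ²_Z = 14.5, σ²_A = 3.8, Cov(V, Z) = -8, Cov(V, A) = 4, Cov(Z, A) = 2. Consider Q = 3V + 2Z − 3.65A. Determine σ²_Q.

σ²_Q = a²·σ²_V + b²·σ²_Z + c²·σ²_A + 2ab·Cov(V, Z) + 2ac·Cov(V, A) + 2bc·Cov(Z, A), with a = 3, b = 2, c = -3.65.
= 369 + 58 + 50.6255 + (-96) + (-87.6) + (-29.2)
= 264.8255.

σ²_Q = 264.8255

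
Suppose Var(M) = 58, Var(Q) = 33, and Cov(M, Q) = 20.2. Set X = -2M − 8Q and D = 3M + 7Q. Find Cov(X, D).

Cov(X, D) = -2963.6

By bilinearity, Cov(X, D) = ac·Var(M) + bd·Var(Q) + (ad+bc)·Cov(M, Q), with a=-2, b=-8, c=3, d=7.
ac·Var(M) = (-2)·3·58 = -348
bd·Var(Q) = (-8)·7·33 = -1848
(ad+bc)·Cov(M, Q) = (-38)·20.2 = -767.6
Cov(X, D) = -348 + (-1848) + (-767.6) = -2963.6.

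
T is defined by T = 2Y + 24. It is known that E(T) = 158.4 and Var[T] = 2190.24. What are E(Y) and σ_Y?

E(Y) = 67.2, σ_Y = 23.4

From T = 2Y + 24: E(T) = a·E(Y) + b, so E(Y) = (E(T) − b)/a = (158.4 − 24)/2 = 67.2.
σ_T = √2190.24 = 46.8.
σ_T = |a|·σ_Y, so σ_Y = 46.8/|2| = 23.4.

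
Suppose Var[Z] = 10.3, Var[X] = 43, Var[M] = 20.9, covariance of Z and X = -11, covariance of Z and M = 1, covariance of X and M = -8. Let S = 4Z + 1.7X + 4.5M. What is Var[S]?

Var[S] = a²·Var[Z] + b²·Var[X] + c²·Var[M] + 2ab·covariance of Z and X + 2ac·covariance of Z and M + 2bc·covariance of X and M, with a = 4, b = 1.7, c = 4.5.
= 164.8 + 124.27 + 423.225 + (-149.6) + 36 + (-122.4)
= 476.295.

Var[S] = 476.295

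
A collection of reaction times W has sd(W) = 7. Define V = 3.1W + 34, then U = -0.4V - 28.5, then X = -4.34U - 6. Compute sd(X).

sd(V) = |3.1|·7 = 21.7.
sd(U) = |-0.4|·21.7 = 8.68.
sd(X) = |-4.34|·8.68 = 37.6712.

sd(X) = 37.6712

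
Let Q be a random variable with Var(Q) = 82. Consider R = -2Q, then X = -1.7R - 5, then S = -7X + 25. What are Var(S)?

Var(R) = (-2)²·82 = 328.
Var(X) = (-1.7)²·328 = 947.92.
Var(S) = (-7)²·947.92 = 46448.08.

Var(S) = 46448.08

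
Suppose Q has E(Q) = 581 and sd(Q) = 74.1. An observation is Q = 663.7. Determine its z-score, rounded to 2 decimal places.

z = (Q − E(Q)) / sd(Q) = (663.7 − 581) / 74.1 ≈ 1.12.

z = 1.12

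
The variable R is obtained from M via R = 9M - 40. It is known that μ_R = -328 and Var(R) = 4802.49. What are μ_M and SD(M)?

From R = 9M - 40: μ_R = a·μ_M + b, so μ_M = (μ_R − b)/a = (-328 − (-40))/9 = -32.
SD(R) = √4802.49 = 69.3.
SD(R) = |a|·SD(M), so SD(M) = 69.3/|9| = 7.7.

μ_M = -32, SD(M) = 7.7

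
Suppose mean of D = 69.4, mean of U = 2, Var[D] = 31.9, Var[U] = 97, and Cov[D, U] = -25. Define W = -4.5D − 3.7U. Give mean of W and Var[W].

mean of W = (-4.5)·mean of D + (-3.7)·mean of U = (-4.5)·69.4 + (-3.7)·2 = -319.7.
Var[W] = a²·Var[D] + b²·Var[U] + 2ab·Cov[D, U] with a = -4.5, b = -3.7.
= (-4.5)²·31.9 + (-3.7)²·97 + 2·(-4.5)·(-3.7)·(-25)
= 645.975 + 1327.93 + (-832.5) = 1141.405.

mean of W = -319.7, Var[W] = 1141.405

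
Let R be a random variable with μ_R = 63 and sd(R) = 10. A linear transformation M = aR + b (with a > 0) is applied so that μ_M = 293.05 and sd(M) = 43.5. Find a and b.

a = 4.35, b = 19

sd(M) = a·sd(R) (a > 0), so a = 43.5/10 = 4.35.
μ_M = a·μ_R + b, so b = 293.05 − 4.35·63 = 19.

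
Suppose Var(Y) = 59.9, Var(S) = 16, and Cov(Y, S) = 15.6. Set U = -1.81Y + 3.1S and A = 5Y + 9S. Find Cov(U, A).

Cov(U, A) = -108.019

By bilinearity, Cov(U, A) = ac·Var(Y) + bd·Var(S) + (ad+bc)·Cov(Y, S), with a=-1.81, b=3.1, c=5, d=9.
ac·Var(Y) = (-1.81)·5·59.9 = -542.095
bd·Var(S) = 3.1·9·16 = 446.4
(ad+bc)·Cov(Y, S) = (-0.79)·15.6 = -12.324
Cov(U, A) = -542.095 + 446.4 + (-12.324) = -108.019.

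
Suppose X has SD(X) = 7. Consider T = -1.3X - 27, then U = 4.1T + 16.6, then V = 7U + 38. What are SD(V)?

SD(V) = 261.17

SD(T) = |-1.3|·7 = 9.1.
SD(U) = |4.1|·9.1 = 37.31.
SD(V) = |7|·37.31 = 261.17.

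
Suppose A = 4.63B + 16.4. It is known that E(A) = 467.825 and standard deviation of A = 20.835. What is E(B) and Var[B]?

E(B) = 97.5, Var[B] = 20.25

From A = 4.63B + 16.4: E(A) = a·E(B) + b, so E(B) = (E(A) − b)/a = (467.825 − 16.4)/4.63 = 97.5.
Var[A] = 20.835² = 434.097225.
Var[A] = a²·Var[B], so Var[B] = 434.097225/4.63² = 20.25.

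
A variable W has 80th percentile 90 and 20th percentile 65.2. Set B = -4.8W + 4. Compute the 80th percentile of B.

80th percentile of B = -308.96

Since a = -4.8 < 0 the transformation is decreasing, reversing order: the 80th percentile of B corresponds to the 20th percentile of W.
So P_{80}(B) = a·P_{20}(W) + b = (-4.8)·65.2 + 4 = -308.96.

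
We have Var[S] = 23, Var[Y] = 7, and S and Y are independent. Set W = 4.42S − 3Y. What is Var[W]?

Var[W] = a²·Var[S] + b²·Var[Y] + 2ab·covariance of S and Y with a = 4.42, b = -3.
Independence gives covariance of S and Y = 0.
= 4.42²·23 + (-3)²·7 + 2·4.42·(-3)·0
= 449.3372 + 63 + 0 = 512.3372.

Var[W] = 512.3372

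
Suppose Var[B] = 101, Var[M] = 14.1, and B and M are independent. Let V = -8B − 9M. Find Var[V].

Var[V] = 7606.1

Var[V] = a²·Var[B] + b²·Var[M] + 2ab·covariance of B and M with a = -8, b = -9.
Independence gives covariance of B and M = 0.
= (-8)²·101 + (-9)²·14.1 + 2·(-8)·(-9)·0
= 6464 + 1142.1 + 0 = 7606.1.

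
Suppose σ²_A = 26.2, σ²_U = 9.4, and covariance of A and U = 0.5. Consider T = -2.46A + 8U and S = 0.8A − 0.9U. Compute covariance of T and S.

covariance of T and S = -114.9346

By bilinearity, covariance of T and S = ac·σ²_A + bd·σ²_U + (ad+bc)·covariance of A and U, with a=-2.46, b=8, c=0.8, d=-0.9.
ac·σ²_A = (-2.46)·0.8·26.2 = -51.5616
bd·σ²_U = 8·(-0.9)·9.4 = -67.68
(ad+bc)·covariance of A and U = (8.614)·0.5 = 4.307
covariance of T and S = -51.5616 + (-67.68) + 4.307 = -114.9346.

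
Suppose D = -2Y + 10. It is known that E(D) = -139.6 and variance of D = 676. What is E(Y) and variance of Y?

From D = -2Y + 10: E(D) = a·E(Y) + b, so E(Y) = (E(D) − b)/a = (-139.6 − 10)/(-2) = 74.8.
variance of D = a²·variance of Y, so variance of Y = 676/(-2)² = 169.

E(Y) = 74.8, variance of Y = 169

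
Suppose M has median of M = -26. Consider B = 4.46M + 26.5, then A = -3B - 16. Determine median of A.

median of B = 4.46·(-26) + 26.5 = -89.46.
median of A = (-3)·(-89.46) + (-16) = 252.38.

median of A = 252.38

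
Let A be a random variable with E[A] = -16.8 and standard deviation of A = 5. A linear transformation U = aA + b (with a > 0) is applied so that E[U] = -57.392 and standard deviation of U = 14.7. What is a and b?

a = 2.94, b = -8

standard deviation of U = a·standard deviation of A (a > 0), so a = 14.7/5 = 2.94.
E[U] = a·E[A] + b, so b = -57.392 − 2.94·(-16.8) = -8.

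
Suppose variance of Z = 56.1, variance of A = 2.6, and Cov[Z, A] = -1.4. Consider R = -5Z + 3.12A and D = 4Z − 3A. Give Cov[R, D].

By bilinearity, Cov[R, D] = ac·variance of Z + bd·variance of A + (ad+bc)·Cov[Z, A], with a=-5, b=3.12, c=4, d=-3.
ac·variance of Z = (-5)·4·56.1 = -1122
bd·variance of A = 3.12·(-3)·2.6 = -24.336
(ad+bc)·Cov[Z, A] = (27.48)·(-1.4) = -38.472
Cov[R, D] = -1122 + (-24.336) + (-38.472) = -1184.808.

Cov[R, D] = -1184.808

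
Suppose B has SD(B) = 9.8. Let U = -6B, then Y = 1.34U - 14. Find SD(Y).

SD(U) = |-6|·9.8 = 58.8.
SD(Y) = |1.34|·58.8 = 78.792.

SD(Y) = 78.792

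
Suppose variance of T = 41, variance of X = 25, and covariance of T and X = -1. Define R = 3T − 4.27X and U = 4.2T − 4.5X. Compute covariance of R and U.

covariance of R and U = 1028.409

By bilinearity, covariance of R and U = ac·variance of T + bd·variance of X + (ad+bc)·covariance of T and X, with a=3, b=-4.27, c=4.2, d=-4.5.
ac·variance of T = 3·4.2·41 = 516.6
bd·variance of X = (-4.27)·(-4.5)·25 = 480.375
(ad+bc)·covariance of T and X = (-31.434)·(-1) = 31.434
covariance of R and U = 516.6 + 480.375 + 31.434 = 1028.409.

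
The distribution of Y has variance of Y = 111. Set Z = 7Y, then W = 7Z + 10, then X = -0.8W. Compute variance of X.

variance of X = 170567.04

variance of Z = 7²·111 = 5439.
variance of W = 7²·5439 = 266511.
variance of X = (-0.8)²·266511 = 170567.04.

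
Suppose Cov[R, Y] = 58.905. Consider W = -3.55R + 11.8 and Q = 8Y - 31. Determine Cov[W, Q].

Cov[W, Q] = a·c·Cov[R, Y] = (-3.55)·8·58.905 = -1672.902. Additive constants drop out.

Cov[W, Q] = -1672.902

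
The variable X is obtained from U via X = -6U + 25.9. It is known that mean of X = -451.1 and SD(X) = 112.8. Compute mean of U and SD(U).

From X = -6U + 25.9: mean of X = a·mean of U + b, so mean of U = (mean of X − b)/a = (-451.1 − 25.9)/(-6) = 79.5.
SD(X) = |a|·SD(U), so SD(U) = 112.8/|-6| = 18.8.

mean of U = 79.5, SD(U) = 18.8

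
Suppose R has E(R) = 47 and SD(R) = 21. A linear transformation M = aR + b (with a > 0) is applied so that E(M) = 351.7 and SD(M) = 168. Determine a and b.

SD(M) = a·SD(R) (a > 0), so a = 168/21 = 8.
E(M) = a·E(R) + b, so b = 351.7 − 8·47 = -24.3.

a = 8, b = -24.3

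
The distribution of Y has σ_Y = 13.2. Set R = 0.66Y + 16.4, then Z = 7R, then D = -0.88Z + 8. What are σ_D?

σ_R = |0.66|·13.2 = 8.712.
σ_Z = |7|·8.712 = 60.984.
σ_D = |-0.88|·60.984 = 53.66592.

σ_D = 53.66592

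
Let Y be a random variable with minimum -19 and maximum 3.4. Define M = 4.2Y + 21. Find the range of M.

Range of Y = 3.4 − (-19) = 22.4.
Range(M) = |a|·Range(Y) = |4.2|·22.4 = 94.08.

Range(M) = 94.08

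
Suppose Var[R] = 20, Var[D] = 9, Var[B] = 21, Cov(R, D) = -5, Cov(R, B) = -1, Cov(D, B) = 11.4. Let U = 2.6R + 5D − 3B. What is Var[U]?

Var[U] = a²·Var[R] + b²·Var[D] + c²·Var[B] + 2ab·Cov(R, D) + 2ac·Cov(R, B) + 2bc·Cov(D, B), with a = 2.6, b = 5, c = -3.
= 135.2 + 225 + 189 + (-130) + 15.6 + (-342)
= 92.8.

Var[U] = 92.8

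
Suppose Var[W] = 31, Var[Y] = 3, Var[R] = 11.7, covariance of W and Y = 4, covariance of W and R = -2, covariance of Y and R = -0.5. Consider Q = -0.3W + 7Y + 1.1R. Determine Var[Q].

Var[Q] = a²·Var[W] + b²·Var[Y] + c²·Var[R] + 2ab·covariance of W and Y + 2ac·covariance of W and R + 2bc·covariance of Y and R, with a = -0.3, b = 7, c = 1.1.
= 2.79 + 147 + 14.157 + (-16.8) + 1.32 + (-7.7)
= 140.767.

Var[Q] = 140.767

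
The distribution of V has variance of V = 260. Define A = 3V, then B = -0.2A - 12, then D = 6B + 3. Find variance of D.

variance of A = 3²·260 = 2340.
variance of B = (-0.2)²·2340 = 93.6.
variance of D = 6²·93.6 = 3369.6.

variance of D = 3369.6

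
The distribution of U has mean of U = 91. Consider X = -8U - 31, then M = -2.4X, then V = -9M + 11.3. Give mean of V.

mean of V = -16383.1

mean of X = (-8)·91 + (-31) = -759.
mean of M = (-2.4)·(-759) = 1821.6.
mean of V = (-9)·1821.6 + 11.3 = -16383.1.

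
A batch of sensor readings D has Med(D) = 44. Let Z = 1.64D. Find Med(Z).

Med(Z) = 72.16

A linear map preserves order up to sign, so Med(Z) = a·Med(D) + b = 1.64·44 = 72.16.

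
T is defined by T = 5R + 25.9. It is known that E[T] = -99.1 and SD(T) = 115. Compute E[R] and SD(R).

From T = 5R + 25.9: E[T] = a·E[R] + b, so E[R] = (E[T] − b)/a = (-99.1 − 25.9)/5 = -25.
SD(T) = |a|·SD(R), so SD(R) = 115/|5| = 23.

E[R] = -25, SD(R) = 23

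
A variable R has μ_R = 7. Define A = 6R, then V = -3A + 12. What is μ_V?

μ_V = -114

μ_A = 6·7 = 42.
μ_V = (-3)·42 + 12 = -114.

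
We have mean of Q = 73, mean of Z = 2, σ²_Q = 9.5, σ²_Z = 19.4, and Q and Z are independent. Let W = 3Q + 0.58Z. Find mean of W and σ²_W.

mean of W = 220.16, σ²_W = 92.02616

mean of W = 3·mean of Q + 0.58·mean of Z = 3·73 + 0.58·2 = 220.16.
σ²_W = a²·σ²_Q + b²·σ²_Z + 2ab·Cov[Q, Z] with a = 3, b = 0.58.
Independence gives Cov[Q, Z] = 0.
= 3²·9.5 + 0.58²·19.4 + 2·3·0.58·0
= 85.5 + 6.52616 + 0 = 92.02616.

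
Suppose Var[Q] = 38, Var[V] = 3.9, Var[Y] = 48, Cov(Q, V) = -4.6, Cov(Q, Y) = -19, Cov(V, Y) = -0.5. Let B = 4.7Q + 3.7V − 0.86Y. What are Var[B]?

Var[B] = 925.1018

Var[B] = a²·Var[Q] + b²·Var[V] + c²·Var[Y] + 2ab·Cov(Q, V) + 2ac·Cov(Q, Y) + 2bc·Cov(V, Y), with a = 4.7, b = 3.7, c = -0.86.
= 839.42 + 53.391 + 35.5008 + (-159.988) + 153.596 + 3.182
= 925.1018.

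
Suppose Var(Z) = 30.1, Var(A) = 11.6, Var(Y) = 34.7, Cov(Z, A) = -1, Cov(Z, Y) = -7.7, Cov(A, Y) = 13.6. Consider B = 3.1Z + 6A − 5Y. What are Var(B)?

Var(B) = a²·Var(Z) + b²·Var(A) + c²·Var(Y) + 2ab·Cov(Z, A) + 2ac·Cov(Z, Y) + 2bc·Cov(A, Y), with a = 3.1, b = 6, c = -5.
= 289.261 + 417.6 + 867.5 + (-37.2) + 238.7 + (-816)
= 959.861.

Var(B) = 959.861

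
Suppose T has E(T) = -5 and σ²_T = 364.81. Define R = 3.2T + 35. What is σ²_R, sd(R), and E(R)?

σ²_R = 3735.6544, sd(R) = 61.12, E(R) = 19

R = 3.2T + 35 is linear with a = 3.2, b = 35.
σ²_R = a²·σ²_T = 3.2²·364.81 = 3735.6544 (the additive constant 35 does not affect variance).
sd(T) = √364.81 = 19.1.
sd(R) = |a|·sd(T) = |3.2|·19.1 = 61.12.
E(R) = a·E(T) + b = 3.2·(-5) + 35 = 19.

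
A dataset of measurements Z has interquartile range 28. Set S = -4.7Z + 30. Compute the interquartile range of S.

IQR(S) = 131.6

Under S = aZ + b, IQR(S) = |a|·IQR(Z) = |-4.7|·28 = 131.6 (shifts cancel; spread scales by |a|).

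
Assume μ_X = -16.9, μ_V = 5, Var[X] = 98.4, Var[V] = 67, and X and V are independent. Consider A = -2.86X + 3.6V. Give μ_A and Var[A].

μ_A = (-2.86)·μ_X + 3.6·μ_V = (-2.86)·(-16.9) + 3.6·5 = 66.334.
Var[A] = a²·Var[X] + b²·Var[V] + 2ab·Cov[X, V] with a = -2.86, b = 3.6.
Independence gives Cov[X, V] = 0.
= (-2.86)²·98.4 + 3.6²·67 + 2·(-2.86)·3.6·0
= 804.87264 + 868.32 + 0 = 1673.19264.

μ_A = 66.334, Var[A] = 1673.19264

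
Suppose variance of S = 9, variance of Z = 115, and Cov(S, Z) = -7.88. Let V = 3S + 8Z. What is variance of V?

variance of V = a²·variance of S + b²·variance of Z + 2ab·Cov(S, Z) with a = 3, b = 8.
= 3²·9 + 8²·115 + 2·3·8·(-7.88)
= 81 + 7360 + (-378.24) = 7062.76.

variance of V = 7062.76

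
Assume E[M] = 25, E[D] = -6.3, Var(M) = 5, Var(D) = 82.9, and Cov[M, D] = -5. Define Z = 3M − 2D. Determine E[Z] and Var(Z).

E[Z] = 3·E[M] + (-2)·E[D] = 3·25 + (-2)·(-6.3) = 87.6.
Var(Z) = a²·Var(M) + b²·Var(D) + 2ab·Cov[M, D] with a = 3, b = -2.
= 3²·5 + (-2)²·82.9 + 2·3·(-2)·(-5)
= 45 + 331.6 + 60 = 436.6.

E[Z] = 87.6, Var(Z) = 436.6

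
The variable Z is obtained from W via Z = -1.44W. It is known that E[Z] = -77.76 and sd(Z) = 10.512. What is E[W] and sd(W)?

From Z = -1.44W: E[Z] = a·E[W] + b, so E[W] = (E[Z] − b)/a = (-77.76 − 0)/(-1.44) = 54.
sd(Z) = |a|·sd(W), so sd(W) = 10.512/|-1.44| = 7.3.

E[W] = 54, sd(W) = 7.3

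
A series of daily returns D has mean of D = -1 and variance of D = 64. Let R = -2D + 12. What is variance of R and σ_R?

R = -2D + 12 is linear with a = -2, b = 12.
variance of R = a²·variance of D = (-2)²·64 = 256 (the additive constant 12 does not affect variance).
σ_D = √64 = 8.
σ_R = |a|·σ_D = |-2|·8 = 16.

variance of R = 256, σ_R = 16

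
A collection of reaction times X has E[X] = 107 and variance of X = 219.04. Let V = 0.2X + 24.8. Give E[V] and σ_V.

E[V] = 46.2, σ_V = 2.96

V = 0.2X + 24.8 is linear with a = 0.2, b = 24.8.
E[V] = a·E[X] + b = 0.2·107 + 24.8 = 46.2.
σ_X = √219.04 = 14.8.
σ_V = |a|·σ_X = |0.2|·14.8 = 2.96.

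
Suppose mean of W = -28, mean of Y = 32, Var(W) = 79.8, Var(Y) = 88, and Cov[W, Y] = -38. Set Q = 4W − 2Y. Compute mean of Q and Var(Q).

mean of Q = 4·mean of W + (-2)·mean of Y = 4·(-28) + (-2)·32 = -176.
Var(Q) = a²·Var(W) + b²·Var(Y) + 2ab·Cov[W, Y] with a = 4, b = -2.
= 4²·79.8 + (-2)²·88 + 2·4·(-2)·(-38)
= 1276.8 + 352 + 608 = 2236.8.

mean of Q = -176, Var(Q) = 2236.8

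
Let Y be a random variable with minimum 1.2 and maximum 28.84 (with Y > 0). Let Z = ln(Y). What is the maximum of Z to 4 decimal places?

max(Z) = 3.3618

ln(Y) is increasing on this domain, so max(Z) comes from max(Y) = 28.84: max(Z) = ln(28.84) ≈ 3.3618.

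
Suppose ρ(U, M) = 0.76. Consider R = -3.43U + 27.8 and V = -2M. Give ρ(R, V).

ρ(R, V) = 0.76

Linear rescalings preserve correlation up to sign; here the slopes -3.43 and -2 have the same sign, so ρ(R, V) = ρ(U, M) = 0.76.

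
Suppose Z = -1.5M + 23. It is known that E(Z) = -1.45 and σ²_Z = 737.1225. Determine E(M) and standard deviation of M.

From Z = -1.5M + 23: E(Z) = a·E(M) + b, so E(M) = (E(Z) − b)/a = (-1.45 − 23)/(-1.5) = 16.3.
standard deviation of Z = √737.1225 = 27.15.
standard deviation of Z = |a|·standard deviation of M, so standard deviation of M = 27.15/|-1.5| = 18.1.

E(M) = 16.3, standard deviation of M = 18.1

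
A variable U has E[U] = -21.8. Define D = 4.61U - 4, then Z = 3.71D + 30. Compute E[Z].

E[D] = 4.61·(-21.8) + (-4) = -104.498.
E[Z] = 3.71·(-104.498) + 30 = -357.68758.

E[Z] = -357.68758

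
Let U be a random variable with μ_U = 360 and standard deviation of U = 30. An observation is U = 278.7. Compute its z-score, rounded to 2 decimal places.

z = -2.71

z = (U − μ_U) / standard deviation of U = (278.7 − 360) / 30 = -2.71.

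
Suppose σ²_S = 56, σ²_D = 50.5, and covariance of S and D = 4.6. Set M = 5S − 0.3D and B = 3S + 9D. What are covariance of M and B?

covariance of M and B = 906.51

By bilinearity, covariance of M and B = ac·σ²_S + bd·σ²_D + (ad+bc)·covariance of S and D, with a=5, b=-0.3, c=3, d=9.
ac·σ²_S = 5·3·56 = 840
bd·σ²_D = (-0.3)·9·50.5 = -136.35
(ad+bc)·covariance of S and D = (44.1)·4.6 = 202.86
covariance of M and B = 840 + (-136.35) + 202.86 = 906.51.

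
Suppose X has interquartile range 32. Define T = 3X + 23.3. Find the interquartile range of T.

Under T = aX + b, IQR(T) = |a|·IQR(X) = |3|·32 = 96 (shifts cancel; spread scales by |a|).

IQR(T) = 96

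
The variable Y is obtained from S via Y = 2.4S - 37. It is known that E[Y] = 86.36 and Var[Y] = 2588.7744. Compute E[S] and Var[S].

E[S] = 51.4, Var[S] = 449.44

From Y = 2.4S - 37: E[Y] = a·E[S] + b, so E[S] = (E[Y] − b)/a = (86.36 − (-37))/2.4 = 51.4.
Var[Y] = a²·Var[S], so Var[S] = 2588.7744/2.4² = 449.44.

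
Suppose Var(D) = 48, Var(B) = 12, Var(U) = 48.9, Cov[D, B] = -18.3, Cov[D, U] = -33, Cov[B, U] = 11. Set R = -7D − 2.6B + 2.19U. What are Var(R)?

Var(R) = 2888.04129

Var(R) = a²·Var(D) + b²·Var(B) + c²·Var(U) + 2ab·Cov[D, B] + 2ac·Cov[D, U] + 2bc·Cov[B, U], with a = -7, b = -2.6, c = 2.19.
= 2352 + 81.12 + 234.52929 + (-666.12) + 1011.78 + (-125.268)
= 2888.04129.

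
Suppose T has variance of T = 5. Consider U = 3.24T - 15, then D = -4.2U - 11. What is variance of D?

variance of U = 3.24²·5 = 52.488.
variance of D = (-4.2)²·52.488 = 925.88832.

variance of D = 925.88832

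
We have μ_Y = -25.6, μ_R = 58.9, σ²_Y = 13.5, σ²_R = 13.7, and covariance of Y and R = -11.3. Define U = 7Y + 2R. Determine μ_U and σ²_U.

μ_U = 7·μ_Y + 2·μ_R = 7·(-25.6) + 2·58.9 = -61.4.
σ²_U = a²·σ²_Y + b²·σ²_R + 2ab·covariance of Y and R with a = 7, b = 2.
= 7²·13.5 + 2²·13.7 + 2·7·2·(-11.3)
= 661.5 + 54.8 + (-316.4) = 399.9.

μ_U = -61.4, σ²_U = 399.9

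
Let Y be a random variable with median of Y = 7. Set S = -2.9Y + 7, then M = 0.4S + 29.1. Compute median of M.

median of S = (-2.9)·7 + 7 = -13.3.
median of M = 0.4·(-13.3) + 29.1 = 23.78.

median of M = 23.78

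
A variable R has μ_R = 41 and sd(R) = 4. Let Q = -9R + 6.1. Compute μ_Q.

μ_Q = -362.9

Q = -9R + 6.1 is linear with a = -9, b = 6.1.
μ_Q = a·μ_R + b = (-9)·41 + 6.1 = -362.9.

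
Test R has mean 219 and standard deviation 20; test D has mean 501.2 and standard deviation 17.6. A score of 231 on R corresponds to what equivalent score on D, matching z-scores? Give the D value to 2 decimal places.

D = 511.76

z = (231 − 219)/20 = 0.6.
D = 501.2 + z·17.6 = 501.2 + (231 − 219)·17.6/20 = 511.76.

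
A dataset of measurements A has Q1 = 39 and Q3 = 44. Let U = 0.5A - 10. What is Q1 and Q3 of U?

Q1(U) = 9.5, Q3(U) = 12

a = 0.5 > 0: Q1(U) = a·Q1(A)+b = 9.5, Q3(U) = a·Q3(A)+b = 12.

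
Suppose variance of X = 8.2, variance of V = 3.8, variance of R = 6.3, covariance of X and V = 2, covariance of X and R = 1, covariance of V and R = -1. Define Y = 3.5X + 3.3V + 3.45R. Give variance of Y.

variance of Y = 264.39775

variance of Y = a²·variance of X + b²·variance of V + c²·variance of R + 2ab·covariance of X and V + 2ac·covariance of X and R + 2bc·covariance of V and R, with a = 3.5, b = 3.3, c = 3.45.
= 100.45 + 41.382 + 74.98575 + 46.2 + 24.15 + (-22.77)
= 264.39775.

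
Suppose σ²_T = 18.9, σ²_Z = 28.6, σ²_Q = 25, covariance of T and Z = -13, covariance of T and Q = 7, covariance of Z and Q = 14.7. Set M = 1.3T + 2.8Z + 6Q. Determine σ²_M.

σ²_M = 1664.645

σ²_M = a²·σ²_T + b²·σ²_Z + c²·σ²_Q + 2ab·covariance of T and Z + 2ac·covariance of T and Q + 2bc·covariance of Z and Q, with a = 1.3, b = 2.8, c = 6.
= 31.941 + 224.224 + 900 + (-94.64) + 109.2 + 493.92
= 1664.645.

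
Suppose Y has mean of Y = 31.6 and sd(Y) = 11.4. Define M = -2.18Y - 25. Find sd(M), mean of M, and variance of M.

M = -2.18Y - 25 is linear with a = -2.18, b = -25.
sd(M) = |a|·sd(Y) = |-2.18|·11.4 = 24.852.
mean of M = a·mean of Y + b = (-2.18)·31.6 + (-25) = -93.888.
variance of Y = 11.4² = 129.96.
variance of M = a²·variance of Y = (-2.18)²·129.96 = 617.621904 (the additive constant -25 does not affect variance).

sd(M) = 24.852, mean of M = -93.888, variance of M = 617.621904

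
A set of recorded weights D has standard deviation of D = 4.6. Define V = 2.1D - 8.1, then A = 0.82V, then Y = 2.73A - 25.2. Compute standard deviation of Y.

standard deviation of Y = 21.624876

standard deviation of V = |2.1|·4.6 = 9.66.
standard deviation of A = |0.82|·9.66 = 7.9212.
standard deviation of Y = |2.73|·7.9212 = 21.624876.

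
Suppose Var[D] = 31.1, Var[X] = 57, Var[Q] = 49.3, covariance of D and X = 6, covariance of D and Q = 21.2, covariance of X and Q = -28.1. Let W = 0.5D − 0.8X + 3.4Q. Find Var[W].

Var[W] = 834.307

Var[W] = a²·Var[D] + b²·Var[X] + c²·Var[Q] + 2ab·covariance of D and X + 2ac·covariance of D and Q + 2bc·covariance of X and Q, with a = 0.5, b = -0.8, c = 3.4.
= 7.775 + 36.48 + 569.908 + (-4.8) + 72.08 + 152.864
= 834.307.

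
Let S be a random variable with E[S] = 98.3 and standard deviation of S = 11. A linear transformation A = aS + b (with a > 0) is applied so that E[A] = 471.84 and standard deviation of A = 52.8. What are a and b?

a = 4.8, b = 0

standard deviation of A = a·standard deviation of S (a > 0), so a = 52.8/11 = 4.8.
E[A] = a·E[S] + b, so b = 471.84 − 4.8·98.3 = 0.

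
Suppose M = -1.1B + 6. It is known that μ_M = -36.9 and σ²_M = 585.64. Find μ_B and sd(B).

μ_B = 39, sd(B) = 22

From M = -1.1B + 6: μ_M = a·μ_B + b, so μ_B = (μ_M − b)/a = (-36.9 − 6)/(-1.1) = 39.
sd(M) = √585.64 = 24.2.
sd(M) = |a|·sd(B), so sd(B) = 24.2/|-1.1| = 22.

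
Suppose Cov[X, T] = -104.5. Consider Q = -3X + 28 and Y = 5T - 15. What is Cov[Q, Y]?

Cov[Q, Y] = a·c·Cov[X, T] = (-3)·5·(-104.5) = 1567.5. Additive constants drop out.

Cov[Q, Y] = 1567.5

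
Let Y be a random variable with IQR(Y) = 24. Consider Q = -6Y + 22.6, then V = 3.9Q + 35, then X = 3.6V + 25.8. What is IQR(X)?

IQR(Q) = |-6|·24 = 144.
IQR(V) = |3.9|·144 = 561.6.
IQR(X) = |3.6|·561.6 = 2021.76.

IQR(X) = 2021.76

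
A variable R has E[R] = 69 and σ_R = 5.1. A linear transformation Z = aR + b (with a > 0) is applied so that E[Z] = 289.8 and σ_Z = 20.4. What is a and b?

a = 4, b = 13.8

σ_Z = a·σ_R (a > 0), so a = 20.4/5.1 = 4.
E[Z] = a·E[R] + b, so b = 289.8 − 4·69 = 13.8.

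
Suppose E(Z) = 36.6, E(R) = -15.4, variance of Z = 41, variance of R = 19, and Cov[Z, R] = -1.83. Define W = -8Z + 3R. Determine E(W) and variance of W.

E(W) = (-8)·E(Z) + 3·E(R) = (-8)·36.6 + 3·(-15.4) = -339.
variance of W = a²·variance of Z + b²·variance of R + 2ab·Cov[Z, R] with a = -8, b = 3.
= (-8)²·41 + 3²·19 + 2·(-8)·3·(-1.83)
= 2624 + 171 + 87.84 = 2882.84.

E(W) = -339, variance of W = 2882.84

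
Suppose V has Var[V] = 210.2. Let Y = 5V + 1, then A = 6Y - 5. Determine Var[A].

Var[A] = 189180

Var[Y] = 5²·210.2 = 5255.
Var[A] = 6²·5255 = 189180.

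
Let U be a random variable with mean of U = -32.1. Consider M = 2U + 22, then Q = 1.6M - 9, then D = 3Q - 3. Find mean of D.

mean of D = -232.56

mean of M = 2·(-32.1) + 22 = -42.2.
mean of Q = 1.6·(-42.2) + (-9) = -76.52.
mean of D = 3·(-76.52) + (-3) = -232.56.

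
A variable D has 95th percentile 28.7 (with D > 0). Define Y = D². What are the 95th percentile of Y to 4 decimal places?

95th percentile of Y = 823.69

D² is increasing, so P_{95}(Y) = g(P_{95}(D)) = 823.69.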